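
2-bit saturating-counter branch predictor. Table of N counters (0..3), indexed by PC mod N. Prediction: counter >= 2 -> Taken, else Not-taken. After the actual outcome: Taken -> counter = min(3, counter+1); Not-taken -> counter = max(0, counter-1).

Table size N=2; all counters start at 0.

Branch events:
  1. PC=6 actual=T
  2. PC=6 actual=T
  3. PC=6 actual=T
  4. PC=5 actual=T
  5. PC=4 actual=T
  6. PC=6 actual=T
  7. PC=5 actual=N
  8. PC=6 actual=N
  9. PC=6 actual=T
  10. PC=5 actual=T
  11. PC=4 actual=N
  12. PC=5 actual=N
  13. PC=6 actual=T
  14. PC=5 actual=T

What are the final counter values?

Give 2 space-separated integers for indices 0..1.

Answer: 3 1

Derivation:
Ev 1: PC=6 idx=0 pred=N actual=T -> ctr[0]=1
Ev 2: PC=6 idx=0 pred=N actual=T -> ctr[0]=2
Ev 3: PC=6 idx=0 pred=T actual=T -> ctr[0]=3
Ev 4: PC=5 idx=1 pred=N actual=T -> ctr[1]=1
Ev 5: PC=4 idx=0 pred=T actual=T -> ctr[0]=3
Ev 6: PC=6 idx=0 pred=T actual=T -> ctr[0]=3
Ev 7: PC=5 idx=1 pred=N actual=N -> ctr[1]=0
Ev 8: PC=6 idx=0 pred=T actual=N -> ctr[0]=2
Ev 9: PC=6 idx=0 pred=T actual=T -> ctr[0]=3
Ev 10: PC=5 idx=1 pred=N actual=T -> ctr[1]=1
Ev 11: PC=4 idx=0 pred=T actual=N -> ctr[0]=2
Ev 12: PC=5 idx=1 pred=N actual=N -> ctr[1]=0
Ev 13: PC=6 idx=0 pred=T actual=T -> ctr[0]=3
Ev 14: PC=5 idx=1 pred=N actual=T -> ctr[1]=1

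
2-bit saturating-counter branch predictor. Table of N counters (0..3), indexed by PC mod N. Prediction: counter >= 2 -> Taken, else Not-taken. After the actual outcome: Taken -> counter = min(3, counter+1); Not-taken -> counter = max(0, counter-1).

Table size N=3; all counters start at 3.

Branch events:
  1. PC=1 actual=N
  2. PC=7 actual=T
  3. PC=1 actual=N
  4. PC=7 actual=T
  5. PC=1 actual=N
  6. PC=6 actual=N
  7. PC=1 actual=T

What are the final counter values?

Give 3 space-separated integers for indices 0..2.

Answer: 2 3 3

Derivation:
Ev 1: PC=1 idx=1 pred=T actual=N -> ctr[1]=2
Ev 2: PC=7 idx=1 pred=T actual=T -> ctr[1]=3
Ev 3: PC=1 idx=1 pred=T actual=N -> ctr[1]=2
Ev 4: PC=7 idx=1 pred=T actual=T -> ctr[1]=3
Ev 5: PC=1 idx=1 pred=T actual=N -> ctr[1]=2
Ev 6: PC=6 idx=0 pred=T actual=N -> ctr[0]=2
Ev 7: PC=1 idx=1 pred=T actual=T -> ctr[1]=3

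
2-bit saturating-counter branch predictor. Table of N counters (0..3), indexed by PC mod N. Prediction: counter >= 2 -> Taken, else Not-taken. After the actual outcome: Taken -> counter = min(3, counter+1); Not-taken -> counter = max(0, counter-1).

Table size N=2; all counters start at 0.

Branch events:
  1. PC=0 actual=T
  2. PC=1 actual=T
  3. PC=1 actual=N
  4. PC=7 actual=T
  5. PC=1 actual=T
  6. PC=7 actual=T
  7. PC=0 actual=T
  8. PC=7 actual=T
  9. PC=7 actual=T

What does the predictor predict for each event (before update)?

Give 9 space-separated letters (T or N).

Ev 1: PC=0 idx=0 pred=N actual=T -> ctr[0]=1
Ev 2: PC=1 idx=1 pred=N actual=T -> ctr[1]=1
Ev 3: PC=1 idx=1 pred=N actual=N -> ctr[1]=0
Ev 4: PC=7 idx=1 pred=N actual=T -> ctr[1]=1
Ev 5: PC=1 idx=1 pred=N actual=T -> ctr[1]=2
Ev 6: PC=7 idx=1 pred=T actual=T -> ctr[1]=3
Ev 7: PC=0 idx=0 pred=N actual=T -> ctr[0]=2
Ev 8: PC=7 idx=1 pred=T actual=T -> ctr[1]=3
Ev 9: PC=7 idx=1 pred=T actual=T -> ctr[1]=3

Answer: N N N N N T N T T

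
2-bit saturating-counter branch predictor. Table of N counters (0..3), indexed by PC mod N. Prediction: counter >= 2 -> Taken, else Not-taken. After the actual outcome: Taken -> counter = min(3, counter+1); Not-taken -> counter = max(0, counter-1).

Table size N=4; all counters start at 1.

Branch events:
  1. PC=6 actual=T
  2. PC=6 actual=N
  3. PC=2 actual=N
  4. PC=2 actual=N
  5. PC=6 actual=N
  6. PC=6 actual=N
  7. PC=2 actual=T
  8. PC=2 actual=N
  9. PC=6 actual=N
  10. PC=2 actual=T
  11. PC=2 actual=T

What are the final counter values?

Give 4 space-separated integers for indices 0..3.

Ev 1: PC=6 idx=2 pred=N actual=T -> ctr[2]=2
Ev 2: PC=6 idx=2 pred=T actual=N -> ctr[2]=1
Ev 3: PC=2 idx=2 pred=N actual=N -> ctr[2]=0
Ev 4: PC=2 idx=2 pred=N actual=N -> ctr[2]=0
Ev 5: PC=6 idx=2 pred=N actual=N -> ctr[2]=0
Ev 6: PC=6 idx=2 pred=N actual=N -> ctr[2]=0
Ev 7: PC=2 idx=2 pred=N actual=T -> ctr[2]=1
Ev 8: PC=2 idx=2 pred=N actual=N -> ctr[2]=0
Ev 9: PC=6 idx=2 pred=N actual=N -> ctr[2]=0
Ev 10: PC=2 idx=2 pred=N actual=T -> ctr[2]=1
Ev 11: PC=2 idx=2 pred=N actual=T -> ctr[2]=2

Answer: 1 1 2 1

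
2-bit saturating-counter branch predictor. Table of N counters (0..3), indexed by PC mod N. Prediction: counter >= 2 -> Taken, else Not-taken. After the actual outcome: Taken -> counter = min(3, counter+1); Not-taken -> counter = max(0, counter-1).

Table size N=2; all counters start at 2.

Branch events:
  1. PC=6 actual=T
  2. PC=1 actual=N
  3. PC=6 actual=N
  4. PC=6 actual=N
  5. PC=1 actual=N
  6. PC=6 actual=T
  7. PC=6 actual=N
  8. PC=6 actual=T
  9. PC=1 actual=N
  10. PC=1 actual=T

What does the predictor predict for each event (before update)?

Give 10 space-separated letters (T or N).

Answer: T T T T N N T N N N

Derivation:
Ev 1: PC=6 idx=0 pred=T actual=T -> ctr[0]=3
Ev 2: PC=1 idx=1 pred=T actual=N -> ctr[1]=1
Ev 3: PC=6 idx=0 pred=T actual=N -> ctr[0]=2
Ev 4: PC=6 idx=0 pred=T actual=N -> ctr[0]=1
Ev 5: PC=1 idx=1 pred=N actual=N -> ctr[1]=0
Ev 6: PC=6 idx=0 pred=N actual=T -> ctr[0]=2
Ev 7: PC=6 idx=0 pred=T actual=N -> ctr[0]=1
Ev 8: PC=6 idx=0 pred=N actual=T -> ctr[0]=2
Ev 9: PC=1 idx=1 pred=N actual=N -> ctr[1]=0
Ev 10: PC=1 idx=1 pred=N actual=T -> ctr[1]=1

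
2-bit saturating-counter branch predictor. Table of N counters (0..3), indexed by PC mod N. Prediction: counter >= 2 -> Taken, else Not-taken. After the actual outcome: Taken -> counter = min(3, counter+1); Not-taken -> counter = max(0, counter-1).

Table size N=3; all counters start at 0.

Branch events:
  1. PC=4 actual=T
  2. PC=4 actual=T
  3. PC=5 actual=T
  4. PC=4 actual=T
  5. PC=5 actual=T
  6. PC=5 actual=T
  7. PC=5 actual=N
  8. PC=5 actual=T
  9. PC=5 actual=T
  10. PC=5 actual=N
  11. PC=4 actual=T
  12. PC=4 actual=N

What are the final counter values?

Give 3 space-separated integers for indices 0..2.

Ev 1: PC=4 idx=1 pred=N actual=T -> ctr[1]=1
Ev 2: PC=4 idx=1 pred=N actual=T -> ctr[1]=2
Ev 3: PC=5 idx=2 pred=N actual=T -> ctr[2]=1
Ev 4: PC=4 idx=1 pred=T actual=T -> ctr[1]=3
Ev 5: PC=5 idx=2 pred=N actual=T -> ctr[2]=2
Ev 6: PC=5 idx=2 pred=T actual=T -> ctr[2]=3
Ev 7: PC=5 idx=2 pred=T actual=N -> ctr[2]=2
Ev 8: PC=5 idx=2 pred=T actual=T -> ctr[2]=3
Ev 9: PC=5 idx=2 pred=T actual=T -> ctr[2]=3
Ev 10: PC=5 idx=2 pred=T actual=N -> ctr[2]=2
Ev 11: PC=4 idx=1 pred=T actual=T -> ctr[1]=3
Ev 12: PC=4 idx=1 pred=T actual=N -> ctr[1]=2

Answer: 0 2 2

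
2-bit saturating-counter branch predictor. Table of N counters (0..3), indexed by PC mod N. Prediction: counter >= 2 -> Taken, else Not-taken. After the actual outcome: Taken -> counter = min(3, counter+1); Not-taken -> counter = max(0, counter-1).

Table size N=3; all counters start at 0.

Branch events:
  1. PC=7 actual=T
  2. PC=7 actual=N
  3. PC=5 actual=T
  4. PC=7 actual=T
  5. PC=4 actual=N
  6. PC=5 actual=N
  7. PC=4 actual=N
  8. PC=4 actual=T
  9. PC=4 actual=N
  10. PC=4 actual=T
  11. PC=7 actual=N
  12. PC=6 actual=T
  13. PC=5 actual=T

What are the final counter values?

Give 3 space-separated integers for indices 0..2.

Answer: 1 0 1

Derivation:
Ev 1: PC=7 idx=1 pred=N actual=T -> ctr[1]=1
Ev 2: PC=7 idx=1 pred=N actual=N -> ctr[1]=0
Ev 3: PC=5 idx=2 pred=N actual=T -> ctr[2]=1
Ev 4: PC=7 idx=1 pred=N actual=T -> ctr[1]=1
Ev 5: PC=4 idx=1 pred=N actual=N -> ctr[1]=0
Ev 6: PC=5 idx=2 pred=N actual=N -> ctr[2]=0
Ev 7: PC=4 idx=1 pred=N actual=N -> ctr[1]=0
Ev 8: PC=4 idx=1 pred=N actual=T -> ctr[1]=1
Ev 9: PC=4 idx=1 pred=N actual=N -> ctr[1]=0
Ev 10: PC=4 idx=1 pred=N actual=T -> ctr[1]=1
Ev 11: PC=7 idx=1 pred=N actual=N -> ctr[1]=0
Ev 12: PC=6 idx=0 pred=N actual=T -> ctr[0]=1
Ev 13: PC=5 idx=2 pred=N actual=T -> ctr[2]=1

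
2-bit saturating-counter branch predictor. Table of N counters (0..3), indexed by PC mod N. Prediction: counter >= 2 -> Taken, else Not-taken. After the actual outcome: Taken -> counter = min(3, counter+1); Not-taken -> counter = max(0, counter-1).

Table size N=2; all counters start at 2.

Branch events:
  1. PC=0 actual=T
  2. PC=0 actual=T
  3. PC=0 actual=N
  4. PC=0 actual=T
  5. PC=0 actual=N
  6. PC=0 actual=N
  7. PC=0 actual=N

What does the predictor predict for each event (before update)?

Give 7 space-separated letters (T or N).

Ev 1: PC=0 idx=0 pred=T actual=T -> ctr[0]=3
Ev 2: PC=0 idx=0 pred=T actual=T -> ctr[0]=3
Ev 3: PC=0 idx=0 pred=T actual=N -> ctr[0]=2
Ev 4: PC=0 idx=0 pred=T actual=T -> ctr[0]=3
Ev 5: PC=0 idx=0 pred=T actual=N -> ctr[0]=2
Ev 6: PC=0 idx=0 pred=T actual=N -> ctr[0]=1
Ev 7: PC=0 idx=0 pred=N actual=N -> ctr[0]=0

Answer: T T T T T T N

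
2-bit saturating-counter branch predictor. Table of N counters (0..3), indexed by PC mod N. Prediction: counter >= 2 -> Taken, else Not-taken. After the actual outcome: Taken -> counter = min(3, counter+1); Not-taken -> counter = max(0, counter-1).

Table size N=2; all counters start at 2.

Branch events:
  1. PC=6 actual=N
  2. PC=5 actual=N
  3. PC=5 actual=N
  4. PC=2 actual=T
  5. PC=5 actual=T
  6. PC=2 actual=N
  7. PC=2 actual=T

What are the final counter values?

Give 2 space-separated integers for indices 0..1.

Answer: 2 1

Derivation:
Ev 1: PC=6 idx=0 pred=T actual=N -> ctr[0]=1
Ev 2: PC=5 idx=1 pred=T actual=N -> ctr[1]=1
Ev 3: PC=5 idx=1 pred=N actual=N -> ctr[1]=0
Ev 4: PC=2 idx=0 pred=N actual=T -> ctr[0]=2
Ev 5: PC=5 idx=1 pred=N actual=T -> ctr[1]=1
Ev 6: PC=2 idx=0 pred=T actual=N -> ctr[0]=1
Ev 7: PC=2 idx=0 pred=N actual=T -> ctr[0]=2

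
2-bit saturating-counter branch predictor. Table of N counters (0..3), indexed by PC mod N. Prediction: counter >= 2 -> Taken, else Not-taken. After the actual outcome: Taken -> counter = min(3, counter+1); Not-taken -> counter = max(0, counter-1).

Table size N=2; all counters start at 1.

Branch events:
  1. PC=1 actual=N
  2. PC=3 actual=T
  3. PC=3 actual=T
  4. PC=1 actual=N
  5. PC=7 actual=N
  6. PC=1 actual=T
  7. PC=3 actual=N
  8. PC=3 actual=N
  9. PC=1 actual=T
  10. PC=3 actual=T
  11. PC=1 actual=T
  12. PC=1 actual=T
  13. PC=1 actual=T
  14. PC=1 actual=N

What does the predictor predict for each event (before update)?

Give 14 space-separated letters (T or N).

Ev 1: PC=1 idx=1 pred=N actual=N -> ctr[1]=0
Ev 2: PC=3 idx=1 pred=N actual=T -> ctr[1]=1
Ev 3: PC=3 idx=1 pred=N actual=T -> ctr[1]=2
Ev 4: PC=1 idx=1 pred=T actual=N -> ctr[1]=1
Ev 5: PC=7 idx=1 pred=N actual=N -> ctr[1]=0
Ev 6: PC=1 idx=1 pred=N actual=T -> ctr[1]=1
Ev 7: PC=3 idx=1 pred=N actual=N -> ctr[1]=0
Ev 8: PC=3 idx=1 pred=N actual=N -> ctr[1]=0
Ev 9: PC=1 idx=1 pred=N actual=T -> ctr[1]=1
Ev 10: PC=3 idx=1 pred=N actual=T -> ctr[1]=2
Ev 11: PC=1 idx=1 pred=T actual=T -> ctr[1]=3
Ev 12: PC=1 idx=1 pred=T actual=T -> ctr[1]=3
Ev 13: PC=1 idx=1 pred=T actual=T -> ctr[1]=3
Ev 14: PC=1 idx=1 pred=T actual=N -> ctr[1]=2

Answer: N N N T N N N N N N T T T T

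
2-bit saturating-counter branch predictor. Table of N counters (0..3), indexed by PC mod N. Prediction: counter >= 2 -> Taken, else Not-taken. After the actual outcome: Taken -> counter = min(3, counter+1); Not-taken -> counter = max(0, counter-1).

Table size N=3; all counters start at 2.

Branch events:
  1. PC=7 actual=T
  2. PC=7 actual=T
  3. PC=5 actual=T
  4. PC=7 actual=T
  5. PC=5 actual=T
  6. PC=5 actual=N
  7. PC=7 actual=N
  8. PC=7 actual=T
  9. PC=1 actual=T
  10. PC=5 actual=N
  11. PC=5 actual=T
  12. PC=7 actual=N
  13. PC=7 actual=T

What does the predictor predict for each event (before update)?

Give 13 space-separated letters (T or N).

Answer: T T T T T T T T T T N T T

Derivation:
Ev 1: PC=7 idx=1 pred=T actual=T -> ctr[1]=3
Ev 2: PC=7 idx=1 pred=T actual=T -> ctr[1]=3
Ev 3: PC=5 idx=2 pred=T actual=T -> ctr[2]=3
Ev 4: PC=7 idx=1 pred=T actual=T -> ctr[1]=3
Ev 5: PC=5 idx=2 pred=T actual=T -> ctr[2]=3
Ev 6: PC=5 idx=2 pred=T actual=N -> ctr[2]=2
Ev 7: PC=7 idx=1 pred=T actual=N -> ctr[1]=2
Ev 8: PC=7 idx=1 pred=T actual=T -> ctr[1]=3
Ev 9: PC=1 idx=1 pred=T actual=T -> ctr[1]=3
Ev 10: PC=5 idx=2 pred=T actual=N -> ctr[2]=1
Ev 11: PC=5 idx=2 pred=N actual=T -> ctr[2]=2
Ev 12: PC=7 idx=1 pred=T actual=N -> ctr[1]=2
Ev 13: PC=7 idx=1 pred=T actual=T -> ctr[1]=3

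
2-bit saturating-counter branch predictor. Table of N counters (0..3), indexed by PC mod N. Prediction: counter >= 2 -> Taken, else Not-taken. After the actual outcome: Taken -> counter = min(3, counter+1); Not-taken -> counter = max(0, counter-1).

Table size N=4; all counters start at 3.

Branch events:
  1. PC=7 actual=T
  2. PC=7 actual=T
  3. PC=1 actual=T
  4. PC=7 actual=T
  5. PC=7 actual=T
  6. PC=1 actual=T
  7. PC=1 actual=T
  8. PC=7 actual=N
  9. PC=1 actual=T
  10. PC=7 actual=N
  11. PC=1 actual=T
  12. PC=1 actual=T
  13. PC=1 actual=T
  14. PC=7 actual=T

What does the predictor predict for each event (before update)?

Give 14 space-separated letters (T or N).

Answer: T T T T T T T T T T T T T N

Derivation:
Ev 1: PC=7 idx=3 pred=T actual=T -> ctr[3]=3
Ev 2: PC=7 idx=3 pred=T actual=T -> ctr[3]=3
Ev 3: PC=1 idx=1 pred=T actual=T -> ctr[1]=3
Ev 4: PC=7 idx=3 pred=T actual=T -> ctr[3]=3
Ev 5: PC=7 idx=3 pred=T actual=T -> ctr[3]=3
Ev 6: PC=1 idx=1 pred=T actual=T -> ctr[1]=3
Ev 7: PC=1 idx=1 pred=T actual=T -> ctr[1]=3
Ev 8: PC=7 idx=3 pred=T actual=N -> ctr[3]=2
Ev 9: PC=1 idx=1 pred=T actual=T -> ctr[1]=3
Ev 10: PC=7 idx=3 pred=T actual=N -> ctr[3]=1
Ev 11: PC=1 idx=1 pred=T actual=T -> ctr[1]=3
Ev 12: PC=1 idx=1 pred=T actual=T -> ctr[1]=3
Ev 13: PC=1 idx=1 pred=T actual=T -> ctr[1]=3
Ev 14: PC=7 idx=3 pred=N actual=T -> ctr[3]=2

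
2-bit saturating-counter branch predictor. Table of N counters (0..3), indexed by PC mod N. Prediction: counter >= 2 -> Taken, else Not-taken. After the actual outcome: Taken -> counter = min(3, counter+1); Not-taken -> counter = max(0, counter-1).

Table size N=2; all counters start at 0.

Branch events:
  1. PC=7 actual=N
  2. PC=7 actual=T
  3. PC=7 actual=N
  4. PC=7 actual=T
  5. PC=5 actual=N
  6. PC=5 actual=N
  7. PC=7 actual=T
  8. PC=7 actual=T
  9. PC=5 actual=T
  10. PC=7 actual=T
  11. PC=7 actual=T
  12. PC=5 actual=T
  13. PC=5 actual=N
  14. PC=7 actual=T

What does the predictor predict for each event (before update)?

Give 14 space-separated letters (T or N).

Ev 1: PC=7 idx=1 pred=N actual=N -> ctr[1]=0
Ev 2: PC=7 idx=1 pred=N actual=T -> ctr[1]=1
Ev 3: PC=7 idx=1 pred=N actual=N -> ctr[1]=0
Ev 4: PC=7 idx=1 pred=N actual=T -> ctr[1]=1
Ev 5: PC=5 idx=1 pred=N actual=N -> ctr[1]=0
Ev 6: PC=5 idx=1 pred=N actual=N -> ctr[1]=0
Ev 7: PC=7 idx=1 pred=N actual=T -> ctr[1]=1
Ev 8: PC=7 idx=1 pred=N actual=T -> ctr[1]=2
Ev 9: PC=5 idx=1 pred=T actual=T -> ctr[1]=3
Ev 10: PC=7 idx=1 pred=T actual=T -> ctr[1]=3
Ev 11: PC=7 idx=1 pred=T actual=T -> ctr[1]=3
Ev 12: PC=5 idx=1 pred=T actual=T -> ctr[1]=3
Ev 13: PC=5 idx=1 pred=T actual=N -> ctr[1]=2
Ev 14: PC=7 idx=1 pred=T actual=T -> ctr[1]=3

Answer: N N N N N N N N T T T T T T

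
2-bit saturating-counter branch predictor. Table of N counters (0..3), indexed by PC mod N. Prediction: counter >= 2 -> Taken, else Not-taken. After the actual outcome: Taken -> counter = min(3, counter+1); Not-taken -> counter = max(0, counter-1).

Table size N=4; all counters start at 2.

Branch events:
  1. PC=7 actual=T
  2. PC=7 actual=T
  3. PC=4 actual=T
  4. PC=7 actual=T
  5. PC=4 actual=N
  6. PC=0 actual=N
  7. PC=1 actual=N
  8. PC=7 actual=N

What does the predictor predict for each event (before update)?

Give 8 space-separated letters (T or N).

Ev 1: PC=7 idx=3 pred=T actual=T -> ctr[3]=3
Ev 2: PC=7 idx=3 pred=T actual=T -> ctr[3]=3
Ev 3: PC=4 idx=0 pred=T actual=T -> ctr[0]=3
Ev 4: PC=7 idx=3 pred=T actual=T -> ctr[3]=3
Ev 5: PC=4 idx=0 pred=T actual=N -> ctr[0]=2
Ev 6: PC=0 idx=0 pred=T actual=N -> ctr[0]=1
Ev 7: PC=1 idx=1 pred=T actual=N -> ctr[1]=1
Ev 8: PC=7 idx=3 pred=T actual=N -> ctr[3]=2

Answer: T T T T T T T T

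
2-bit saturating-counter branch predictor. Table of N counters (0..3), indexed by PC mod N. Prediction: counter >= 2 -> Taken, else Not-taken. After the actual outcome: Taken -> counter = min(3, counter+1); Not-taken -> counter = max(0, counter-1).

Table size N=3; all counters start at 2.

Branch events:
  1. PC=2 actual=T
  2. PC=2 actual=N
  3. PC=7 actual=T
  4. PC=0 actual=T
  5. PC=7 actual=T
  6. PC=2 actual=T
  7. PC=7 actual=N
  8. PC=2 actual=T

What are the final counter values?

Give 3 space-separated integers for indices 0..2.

Answer: 3 2 3

Derivation:
Ev 1: PC=2 idx=2 pred=T actual=T -> ctr[2]=3
Ev 2: PC=2 idx=2 pred=T actual=N -> ctr[2]=2
Ev 3: PC=7 idx=1 pred=T actual=T -> ctr[1]=3
Ev 4: PC=0 idx=0 pred=T actual=T -> ctr[0]=3
Ev 5: PC=7 idx=1 pred=T actual=T -> ctr[1]=3
Ev 6: PC=2 idx=2 pred=T actual=T -> ctr[2]=3
Ev 7: PC=7 idx=1 pred=T actual=N -> ctr[1]=2
Ev 8: PC=2 idx=2 pred=T actual=T -> ctr[2]=3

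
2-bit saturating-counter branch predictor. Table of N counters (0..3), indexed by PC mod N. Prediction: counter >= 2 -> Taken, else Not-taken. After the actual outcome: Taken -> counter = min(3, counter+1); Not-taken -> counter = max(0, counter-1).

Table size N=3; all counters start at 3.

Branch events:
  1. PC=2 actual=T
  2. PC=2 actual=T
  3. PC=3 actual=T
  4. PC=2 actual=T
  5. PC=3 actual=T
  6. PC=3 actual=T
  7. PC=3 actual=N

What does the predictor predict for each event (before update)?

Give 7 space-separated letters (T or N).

Ev 1: PC=2 idx=2 pred=T actual=T -> ctr[2]=3
Ev 2: PC=2 idx=2 pred=T actual=T -> ctr[2]=3
Ev 3: PC=3 idx=0 pred=T actual=T -> ctr[0]=3
Ev 4: PC=2 idx=2 pred=T actual=T -> ctr[2]=3
Ev 5: PC=3 idx=0 pred=T actual=T -> ctr[0]=3
Ev 6: PC=3 idx=0 pred=T actual=T -> ctr[0]=3
Ev 7: PC=3 idx=0 pred=T actual=N -> ctr[0]=2

Answer: T T T T T T T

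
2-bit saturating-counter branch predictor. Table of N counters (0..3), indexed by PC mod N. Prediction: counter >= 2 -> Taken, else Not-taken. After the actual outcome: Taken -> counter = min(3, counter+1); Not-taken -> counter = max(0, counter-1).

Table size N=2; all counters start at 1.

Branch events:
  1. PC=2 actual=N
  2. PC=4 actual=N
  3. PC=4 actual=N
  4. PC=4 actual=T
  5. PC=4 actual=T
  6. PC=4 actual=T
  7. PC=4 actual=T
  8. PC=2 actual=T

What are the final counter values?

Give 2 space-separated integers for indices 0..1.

Ev 1: PC=2 idx=0 pred=N actual=N -> ctr[0]=0
Ev 2: PC=4 idx=0 pred=N actual=N -> ctr[0]=0
Ev 3: PC=4 idx=0 pred=N actual=N -> ctr[0]=0
Ev 4: PC=4 idx=0 pred=N actual=T -> ctr[0]=1
Ev 5: PC=4 idx=0 pred=N actual=T -> ctr[0]=2
Ev 6: PC=4 idx=0 pred=T actual=T -> ctr[0]=3
Ev 7: PC=4 idx=0 pred=T actual=T -> ctr[0]=3
Ev 8: PC=2 idx=0 pred=T actual=T -> ctr[0]=3

Answer: 3 1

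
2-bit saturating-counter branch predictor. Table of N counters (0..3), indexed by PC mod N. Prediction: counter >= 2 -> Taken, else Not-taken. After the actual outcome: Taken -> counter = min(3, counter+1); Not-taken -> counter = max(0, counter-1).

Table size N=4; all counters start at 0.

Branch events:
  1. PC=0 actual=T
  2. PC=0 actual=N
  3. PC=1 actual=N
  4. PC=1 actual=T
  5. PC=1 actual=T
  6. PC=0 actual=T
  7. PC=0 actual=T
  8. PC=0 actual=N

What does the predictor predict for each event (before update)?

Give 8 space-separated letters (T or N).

Ev 1: PC=0 idx=0 pred=N actual=T -> ctr[0]=1
Ev 2: PC=0 idx=0 pred=N actual=N -> ctr[0]=0
Ev 3: PC=1 idx=1 pred=N actual=N -> ctr[1]=0
Ev 4: PC=1 idx=1 pred=N actual=T -> ctr[1]=1
Ev 5: PC=1 idx=1 pred=N actual=T -> ctr[1]=2
Ev 6: PC=0 idx=0 pred=N actual=T -> ctr[0]=1
Ev 7: PC=0 idx=0 pred=N actual=T -> ctr[0]=2
Ev 8: PC=0 idx=0 pred=T actual=N -> ctr[0]=1

Answer: N N N N N N N T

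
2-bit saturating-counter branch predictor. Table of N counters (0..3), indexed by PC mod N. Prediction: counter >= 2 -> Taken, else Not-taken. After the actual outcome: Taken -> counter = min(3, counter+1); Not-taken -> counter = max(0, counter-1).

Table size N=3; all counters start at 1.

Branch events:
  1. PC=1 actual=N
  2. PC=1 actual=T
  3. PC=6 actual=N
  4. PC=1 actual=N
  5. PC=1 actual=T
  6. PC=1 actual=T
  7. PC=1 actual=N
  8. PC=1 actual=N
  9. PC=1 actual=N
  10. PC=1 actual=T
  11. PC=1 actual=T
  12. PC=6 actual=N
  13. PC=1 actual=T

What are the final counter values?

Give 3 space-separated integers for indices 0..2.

Answer: 0 3 1

Derivation:
Ev 1: PC=1 idx=1 pred=N actual=N -> ctr[1]=0
Ev 2: PC=1 idx=1 pred=N actual=T -> ctr[1]=1
Ev 3: PC=6 idx=0 pred=N actual=N -> ctr[0]=0
Ev 4: PC=1 idx=1 pred=N actual=N -> ctr[1]=0
Ev 5: PC=1 idx=1 pred=N actual=T -> ctr[1]=1
Ev 6: PC=1 idx=1 pred=N actual=T -> ctr[1]=2
Ev 7: PC=1 idx=1 pred=T actual=N -> ctr[1]=1
Ev 8: PC=1 idx=1 pred=N actual=N -> ctr[1]=0
Ev 9: PC=1 idx=1 pred=N actual=N -> ctr[1]=0
Ev 10: PC=1 idx=1 pred=N actual=T -> ctr[1]=1
Ev 11: PC=1 idx=1 pred=N actual=T -> ctr[1]=2
Ev 12: PC=6 idx=0 pred=N actual=N -> ctr[0]=0
Ev 13: PC=1 idx=1 pred=T actual=T -> ctr[1]=3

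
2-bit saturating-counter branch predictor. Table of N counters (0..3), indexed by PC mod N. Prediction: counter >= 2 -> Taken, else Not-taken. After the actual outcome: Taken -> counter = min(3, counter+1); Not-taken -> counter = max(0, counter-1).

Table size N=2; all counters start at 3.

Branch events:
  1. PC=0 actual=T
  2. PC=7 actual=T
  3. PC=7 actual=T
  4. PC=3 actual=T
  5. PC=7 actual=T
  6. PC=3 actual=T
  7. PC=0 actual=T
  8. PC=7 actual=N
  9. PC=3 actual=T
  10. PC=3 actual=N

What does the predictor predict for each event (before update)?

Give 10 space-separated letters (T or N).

Answer: T T T T T T T T T T

Derivation:
Ev 1: PC=0 idx=0 pred=T actual=T -> ctr[0]=3
Ev 2: PC=7 idx=1 pred=T actual=T -> ctr[1]=3
Ev 3: PC=7 idx=1 pred=T actual=T -> ctr[1]=3
Ev 4: PC=3 idx=1 pred=T actual=T -> ctr[1]=3
Ev 5: PC=7 idx=1 pred=T actual=T -> ctr[1]=3
Ev 6: PC=3 idx=1 pred=T actual=T -> ctr[1]=3
Ev 7: PC=0 idx=0 pred=T actual=T -> ctr[0]=3
Ev 8: PC=7 idx=1 pred=T actual=N -> ctr[1]=2
Ev 9: PC=3 idx=1 pred=T actual=T -> ctr[1]=3
Ev 10: PC=3 idx=1 pred=T actual=N -> ctr[1]=2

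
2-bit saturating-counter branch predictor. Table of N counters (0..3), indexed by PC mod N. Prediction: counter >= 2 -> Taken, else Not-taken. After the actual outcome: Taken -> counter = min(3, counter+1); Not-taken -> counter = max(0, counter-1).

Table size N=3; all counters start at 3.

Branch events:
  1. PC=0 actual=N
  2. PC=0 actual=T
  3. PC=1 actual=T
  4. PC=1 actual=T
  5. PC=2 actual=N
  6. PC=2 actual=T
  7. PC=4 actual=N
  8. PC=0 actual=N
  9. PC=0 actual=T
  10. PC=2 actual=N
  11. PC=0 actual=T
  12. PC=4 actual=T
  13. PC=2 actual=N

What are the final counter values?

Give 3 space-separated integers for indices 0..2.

Answer: 3 3 1

Derivation:
Ev 1: PC=0 idx=0 pred=T actual=N -> ctr[0]=2
Ev 2: PC=0 idx=0 pred=T actual=T -> ctr[0]=3
Ev 3: PC=1 idx=1 pred=T actual=T -> ctr[1]=3
Ev 4: PC=1 idx=1 pred=T actual=T -> ctr[1]=3
Ev 5: PC=2 idx=2 pred=T actual=N -> ctr[2]=2
Ev 6: PC=2 idx=2 pred=T actual=T -> ctr[2]=3
Ev 7: PC=4 idx=1 pred=T actual=N -> ctr[1]=2
Ev 8: PC=0 idx=0 pred=T actual=N -> ctr[0]=2
Ev 9: PC=0 idx=0 pred=T actual=T -> ctr[0]=3
Ev 10: PC=2 idx=2 pred=T actual=N -> ctr[2]=2
Ev 11: PC=0 idx=0 pred=T actual=T -> ctr[0]=3
Ev 12: PC=4 idx=1 pred=T actual=T -> ctr[1]=3
Ev 13: PC=2 idx=2 pred=T actual=N -> ctr[2]=1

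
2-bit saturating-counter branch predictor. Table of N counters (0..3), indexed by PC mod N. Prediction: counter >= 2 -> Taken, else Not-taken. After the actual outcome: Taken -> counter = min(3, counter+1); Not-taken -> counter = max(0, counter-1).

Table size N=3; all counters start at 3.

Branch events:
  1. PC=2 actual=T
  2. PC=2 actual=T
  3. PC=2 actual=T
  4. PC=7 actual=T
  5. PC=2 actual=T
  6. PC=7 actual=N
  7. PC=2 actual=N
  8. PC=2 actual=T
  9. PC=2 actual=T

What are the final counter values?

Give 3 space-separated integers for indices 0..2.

Ev 1: PC=2 idx=2 pred=T actual=T -> ctr[2]=3
Ev 2: PC=2 idx=2 pred=T actual=T -> ctr[2]=3
Ev 3: PC=2 idx=2 pred=T actual=T -> ctr[2]=3
Ev 4: PC=7 idx=1 pred=T actual=T -> ctr[1]=3
Ev 5: PC=2 idx=2 pred=T actual=T -> ctr[2]=3
Ev 6: PC=7 idx=1 pred=T actual=N -> ctr[1]=2
Ev 7: PC=2 idx=2 pred=T actual=N -> ctr[2]=2
Ev 8: PC=2 idx=2 pred=T actual=T -> ctr[2]=3
Ev 9: PC=2 idx=2 pred=T actual=T -> ctr[2]=3

Answer: 3 2 3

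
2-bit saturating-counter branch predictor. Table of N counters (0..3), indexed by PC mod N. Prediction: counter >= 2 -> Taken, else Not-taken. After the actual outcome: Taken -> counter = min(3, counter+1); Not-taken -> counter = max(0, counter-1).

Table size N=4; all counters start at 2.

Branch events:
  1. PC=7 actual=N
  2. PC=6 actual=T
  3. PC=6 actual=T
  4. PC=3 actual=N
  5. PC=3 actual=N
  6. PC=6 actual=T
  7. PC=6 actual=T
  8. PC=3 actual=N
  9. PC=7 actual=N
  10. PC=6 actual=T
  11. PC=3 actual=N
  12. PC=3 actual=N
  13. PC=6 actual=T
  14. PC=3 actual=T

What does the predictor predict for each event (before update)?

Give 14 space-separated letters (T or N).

Ev 1: PC=7 idx=3 pred=T actual=N -> ctr[3]=1
Ev 2: PC=6 idx=2 pred=T actual=T -> ctr[2]=3
Ev 3: PC=6 idx=2 pred=T actual=T -> ctr[2]=3
Ev 4: PC=3 idx=3 pred=N actual=N -> ctr[3]=0
Ev 5: PC=3 idx=3 pred=N actual=N -> ctr[3]=0
Ev 6: PC=6 idx=2 pred=T actual=T -> ctr[2]=3
Ev 7: PC=6 idx=2 pred=T actual=T -> ctr[2]=3
Ev 8: PC=3 idx=3 pred=N actual=N -> ctr[3]=0
Ev 9: PC=7 idx=3 pred=N actual=N -> ctr[3]=0
Ev 10: PC=6 idx=2 pred=T actual=T -> ctr[2]=3
Ev 11: PC=3 idx=3 pred=N actual=N -> ctr[3]=0
Ev 12: PC=3 idx=3 pred=N actual=N -> ctr[3]=0
Ev 13: PC=6 idx=2 pred=T actual=T -> ctr[2]=3
Ev 14: PC=3 idx=3 pred=N actual=T -> ctr[3]=1

Answer: T T T N N T T N N T N N T N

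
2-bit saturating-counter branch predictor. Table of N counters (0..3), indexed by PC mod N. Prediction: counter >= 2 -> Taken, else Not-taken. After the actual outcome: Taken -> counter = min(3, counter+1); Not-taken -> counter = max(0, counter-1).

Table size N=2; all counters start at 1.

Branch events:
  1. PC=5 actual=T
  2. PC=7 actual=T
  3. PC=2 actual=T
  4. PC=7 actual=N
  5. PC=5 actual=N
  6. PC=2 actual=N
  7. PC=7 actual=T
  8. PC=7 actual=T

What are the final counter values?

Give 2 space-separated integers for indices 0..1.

Ev 1: PC=5 idx=1 pred=N actual=T -> ctr[1]=2
Ev 2: PC=7 idx=1 pred=T actual=T -> ctr[1]=3
Ev 3: PC=2 idx=0 pred=N actual=T -> ctr[0]=2
Ev 4: PC=7 idx=1 pred=T actual=N -> ctr[1]=2
Ev 5: PC=5 idx=1 pred=T actual=N -> ctr[1]=1
Ev 6: PC=2 idx=0 pred=T actual=N -> ctr[0]=1
Ev 7: PC=7 idx=1 pred=N actual=T -> ctr[1]=2
Ev 8: PC=7 idx=1 pred=T actual=T -> ctr[1]=3

Answer: 1 3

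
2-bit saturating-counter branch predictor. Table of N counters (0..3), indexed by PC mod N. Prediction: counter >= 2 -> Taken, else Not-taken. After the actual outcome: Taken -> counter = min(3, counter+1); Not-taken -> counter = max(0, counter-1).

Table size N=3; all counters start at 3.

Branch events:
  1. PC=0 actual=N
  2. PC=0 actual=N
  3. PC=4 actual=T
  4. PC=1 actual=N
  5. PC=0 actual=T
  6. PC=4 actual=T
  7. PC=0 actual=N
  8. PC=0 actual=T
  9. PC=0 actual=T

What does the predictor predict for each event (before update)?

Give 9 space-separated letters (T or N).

Answer: T T T T N T T N T

Derivation:
Ev 1: PC=0 idx=0 pred=T actual=N -> ctr[0]=2
Ev 2: PC=0 idx=0 pred=T actual=N -> ctr[0]=1
Ev 3: PC=4 idx=1 pred=T actual=T -> ctr[1]=3
Ev 4: PC=1 idx=1 pred=T actual=N -> ctr[1]=2
Ev 5: PC=0 idx=0 pred=N actual=T -> ctr[0]=2
Ev 6: PC=4 idx=1 pred=T actual=T -> ctr[1]=3
Ev 7: PC=0 idx=0 pred=T actual=N -> ctr[0]=1
Ev 8: PC=0 idx=0 pred=N actual=T -> ctr[0]=2
Ev 9: PC=0 idx=0 pred=T actual=T -> ctr[0]=3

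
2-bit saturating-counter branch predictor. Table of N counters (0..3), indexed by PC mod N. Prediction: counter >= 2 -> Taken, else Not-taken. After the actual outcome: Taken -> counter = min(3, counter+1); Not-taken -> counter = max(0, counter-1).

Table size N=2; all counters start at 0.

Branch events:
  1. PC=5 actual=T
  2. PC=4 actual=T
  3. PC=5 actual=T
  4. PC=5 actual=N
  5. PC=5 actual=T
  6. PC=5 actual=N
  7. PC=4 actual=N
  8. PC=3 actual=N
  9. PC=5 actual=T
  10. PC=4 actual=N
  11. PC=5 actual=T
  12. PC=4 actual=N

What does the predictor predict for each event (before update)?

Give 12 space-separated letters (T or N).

Answer: N N N T N T N N N N N N

Derivation:
Ev 1: PC=5 idx=1 pred=N actual=T -> ctr[1]=1
Ev 2: PC=4 idx=0 pred=N actual=T -> ctr[0]=1
Ev 3: PC=5 idx=1 pred=N actual=T -> ctr[1]=2
Ev 4: PC=5 idx=1 pred=T actual=N -> ctr[1]=1
Ev 5: PC=5 idx=1 pred=N actual=T -> ctr[1]=2
Ev 6: PC=5 idx=1 pred=T actual=N -> ctr[1]=1
Ev 7: PC=4 idx=0 pred=N actual=N -> ctr[0]=0
Ev 8: PC=3 idx=1 pred=N actual=N -> ctr[1]=0
Ev 9: PC=5 idx=1 pred=N actual=T -> ctr[1]=1
Ev 10: PC=4 idx=0 pred=N actual=N -> ctr[0]=0
Ev 11: PC=5 idx=1 pred=N actual=T -> ctr[1]=2
Ev 12: PC=4 idx=0 pred=N actual=N -> ctr[0]=0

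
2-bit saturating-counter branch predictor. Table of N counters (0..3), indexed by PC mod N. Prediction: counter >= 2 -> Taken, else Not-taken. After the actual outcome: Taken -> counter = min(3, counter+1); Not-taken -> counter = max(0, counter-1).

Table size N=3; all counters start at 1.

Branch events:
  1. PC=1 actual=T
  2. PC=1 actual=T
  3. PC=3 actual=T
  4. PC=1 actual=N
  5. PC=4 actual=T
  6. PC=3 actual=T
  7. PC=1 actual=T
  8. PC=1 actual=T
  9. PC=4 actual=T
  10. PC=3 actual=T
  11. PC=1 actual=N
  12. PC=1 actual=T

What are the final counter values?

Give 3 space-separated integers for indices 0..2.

Ev 1: PC=1 idx=1 pred=N actual=T -> ctr[1]=2
Ev 2: PC=1 idx=1 pred=T actual=T -> ctr[1]=3
Ev 3: PC=3 idx=0 pred=N actual=T -> ctr[0]=2
Ev 4: PC=1 idx=1 pred=T actual=N -> ctr[1]=2
Ev 5: PC=4 idx=1 pred=T actual=T -> ctr[1]=3
Ev 6: PC=3 idx=0 pred=T actual=T -> ctr[0]=3
Ev 7: PC=1 idx=1 pred=T actual=T -> ctr[1]=3
Ev 8: PC=1 idx=1 pred=T actual=T -> ctr[1]=3
Ev 9: PC=4 idx=1 pred=T actual=T -> ctr[1]=3
Ev 10: PC=3 idx=0 pred=T actual=T -> ctr[0]=3
Ev 11: PC=1 idx=1 pred=T actual=N -> ctr[1]=2
Ev 12: PC=1 idx=1 pred=T actual=T -> ctr[1]=3

Answer: 3 3 1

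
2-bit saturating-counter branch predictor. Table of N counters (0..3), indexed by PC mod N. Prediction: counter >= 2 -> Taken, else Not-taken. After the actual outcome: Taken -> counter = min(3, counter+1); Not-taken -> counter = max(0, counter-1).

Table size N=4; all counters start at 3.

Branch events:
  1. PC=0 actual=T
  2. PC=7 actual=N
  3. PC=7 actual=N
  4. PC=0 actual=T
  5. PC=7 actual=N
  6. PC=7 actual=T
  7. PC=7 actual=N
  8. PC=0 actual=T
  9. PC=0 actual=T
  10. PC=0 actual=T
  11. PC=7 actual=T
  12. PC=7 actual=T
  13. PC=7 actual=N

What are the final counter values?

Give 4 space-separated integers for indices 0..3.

Ev 1: PC=0 idx=0 pred=T actual=T -> ctr[0]=3
Ev 2: PC=7 idx=3 pred=T actual=N -> ctr[3]=2
Ev 3: PC=7 idx=3 pred=T actual=N -> ctr[3]=1
Ev 4: PC=0 idx=0 pred=T actual=T -> ctr[0]=3
Ev 5: PC=7 idx=3 pred=N actual=N -> ctr[3]=0
Ev 6: PC=7 idx=3 pred=N actual=T -> ctr[3]=1
Ev 7: PC=7 idx=3 pred=N actual=N -> ctr[3]=0
Ev 8: PC=0 idx=0 pred=T actual=T -> ctr[0]=3
Ev 9: PC=0 idx=0 pred=T actual=T -> ctr[0]=3
Ev 10: PC=0 idx=0 pred=T actual=T -> ctr[0]=3
Ev 11: PC=7 idx=3 pred=N actual=T -> ctr[3]=1
Ev 12: PC=7 idx=3 pred=N actual=T -> ctr[3]=2
Ev 13: PC=7 idx=3 pred=T actual=N -> ctr[3]=1

Answer: 3 3 3 1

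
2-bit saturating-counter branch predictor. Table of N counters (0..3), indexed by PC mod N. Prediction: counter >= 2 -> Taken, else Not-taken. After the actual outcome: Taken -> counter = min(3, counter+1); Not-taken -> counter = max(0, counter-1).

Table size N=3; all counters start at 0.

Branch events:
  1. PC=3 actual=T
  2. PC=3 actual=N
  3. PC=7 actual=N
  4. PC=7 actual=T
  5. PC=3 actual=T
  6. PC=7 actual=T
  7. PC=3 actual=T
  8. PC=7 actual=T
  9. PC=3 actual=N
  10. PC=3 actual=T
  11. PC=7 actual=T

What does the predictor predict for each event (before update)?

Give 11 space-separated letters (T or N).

Answer: N N N N N N N T T N T

Derivation:
Ev 1: PC=3 idx=0 pred=N actual=T -> ctr[0]=1
Ev 2: PC=3 idx=0 pred=N actual=N -> ctr[0]=0
Ev 3: PC=7 idx=1 pred=N actual=N -> ctr[1]=0
Ev 4: PC=7 idx=1 pred=N actual=T -> ctr[1]=1
Ev 5: PC=3 idx=0 pred=N actual=T -> ctr[0]=1
Ev 6: PC=7 idx=1 pred=N actual=T -> ctr[1]=2
Ev 7: PC=3 idx=0 pred=N actual=T -> ctr[0]=2
Ev 8: PC=7 idx=1 pred=T actual=T -> ctr[1]=3
Ev 9: PC=3 idx=0 pred=T actual=N -> ctr[0]=1
Ev 10: PC=3 idx=0 pred=N actual=T -> ctr[0]=2
Ev 11: PC=7 idx=1 pred=T actual=T -> ctr[1]=3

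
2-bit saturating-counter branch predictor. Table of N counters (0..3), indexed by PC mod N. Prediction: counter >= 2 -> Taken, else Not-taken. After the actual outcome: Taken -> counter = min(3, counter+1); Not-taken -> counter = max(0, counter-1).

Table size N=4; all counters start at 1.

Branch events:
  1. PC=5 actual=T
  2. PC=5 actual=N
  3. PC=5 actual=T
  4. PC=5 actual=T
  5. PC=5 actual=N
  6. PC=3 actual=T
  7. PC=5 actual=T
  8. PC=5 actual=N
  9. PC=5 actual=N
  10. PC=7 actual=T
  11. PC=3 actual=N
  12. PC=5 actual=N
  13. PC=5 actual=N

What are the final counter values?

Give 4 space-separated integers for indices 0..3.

Answer: 1 0 1 2

Derivation:
Ev 1: PC=5 idx=1 pred=N actual=T -> ctr[1]=2
Ev 2: PC=5 idx=1 pred=T actual=N -> ctr[1]=1
Ev 3: PC=5 idx=1 pred=N actual=T -> ctr[1]=2
Ev 4: PC=5 idx=1 pred=T actual=T -> ctr[1]=3
Ev 5: PC=5 idx=1 pred=T actual=N -> ctr[1]=2
Ev 6: PC=3 idx=3 pred=N actual=T -> ctr[3]=2
Ev 7: PC=5 idx=1 pred=T actual=T -> ctr[1]=3
Ev 8: PC=5 idx=1 pred=T actual=N -> ctr[1]=2
Ev 9: PC=5 idx=1 pred=T actual=N -> ctr[1]=1
Ev 10: PC=7 idx=3 pred=T actual=T -> ctr[3]=3
Ev 11: PC=3 idx=3 pred=T actual=N -> ctr[3]=2
Ev 12: PC=5 idx=1 pred=N actual=N -> ctr[1]=0
Ev 13: PC=5 idx=1 pred=N actual=N -> ctr[1]=0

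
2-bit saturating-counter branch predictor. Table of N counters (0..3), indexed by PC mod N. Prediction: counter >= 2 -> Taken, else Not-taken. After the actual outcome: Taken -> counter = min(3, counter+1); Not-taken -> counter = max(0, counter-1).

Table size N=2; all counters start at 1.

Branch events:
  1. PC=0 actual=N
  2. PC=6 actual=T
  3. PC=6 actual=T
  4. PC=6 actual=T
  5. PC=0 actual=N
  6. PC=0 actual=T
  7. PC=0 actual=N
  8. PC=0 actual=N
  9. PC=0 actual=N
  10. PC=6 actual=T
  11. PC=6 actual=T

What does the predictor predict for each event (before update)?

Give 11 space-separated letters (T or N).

Answer: N N N T T T T T N N N

Derivation:
Ev 1: PC=0 idx=0 pred=N actual=N -> ctr[0]=0
Ev 2: PC=6 idx=0 pred=N actual=T -> ctr[0]=1
Ev 3: PC=6 idx=0 pred=N actual=T -> ctr[0]=2
Ev 4: PC=6 idx=0 pred=T actual=T -> ctr[0]=3
Ev 5: PC=0 idx=0 pred=T actual=N -> ctr[0]=2
Ev 6: PC=0 idx=0 pred=T actual=T -> ctr[0]=3
Ev 7: PC=0 idx=0 pred=T actual=N -> ctr[0]=2
Ev 8: PC=0 idx=0 pred=T actual=N -> ctr[0]=1
Ev 9: PC=0 idx=0 pred=N actual=N -> ctr[0]=0
Ev 10: PC=6 idx=0 pred=N actual=T -> ctr[0]=1
Ev 11: PC=6 idx=0 pred=N actual=T -> ctr[0]=2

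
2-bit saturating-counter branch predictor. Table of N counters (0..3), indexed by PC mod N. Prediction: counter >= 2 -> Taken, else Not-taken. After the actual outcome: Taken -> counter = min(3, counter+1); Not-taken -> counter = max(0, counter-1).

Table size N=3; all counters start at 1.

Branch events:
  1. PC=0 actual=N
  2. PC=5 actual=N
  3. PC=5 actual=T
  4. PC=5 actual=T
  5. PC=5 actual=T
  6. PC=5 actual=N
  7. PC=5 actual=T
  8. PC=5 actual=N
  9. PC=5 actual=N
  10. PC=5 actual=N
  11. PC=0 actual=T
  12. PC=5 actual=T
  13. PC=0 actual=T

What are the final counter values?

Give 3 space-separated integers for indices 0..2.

Answer: 2 1 1

Derivation:
Ev 1: PC=0 idx=0 pred=N actual=N -> ctr[0]=0
Ev 2: PC=5 idx=2 pred=N actual=N -> ctr[2]=0
Ev 3: PC=5 idx=2 pred=N actual=T -> ctr[2]=1
Ev 4: PC=5 idx=2 pred=N actual=T -> ctr[2]=2
Ev 5: PC=5 idx=2 pred=T actual=T -> ctr[2]=3
Ev 6: PC=5 idx=2 pred=T actual=N -> ctr[2]=2
Ev 7: PC=5 idx=2 pred=T actual=T -> ctr[2]=3
Ev 8: PC=5 idx=2 pred=T actual=N -> ctr[2]=2
Ev 9: PC=5 idx=2 pred=T actual=N -> ctr[2]=1
Ev 10: PC=5 idx=2 pred=N actual=N -> ctr[2]=0
Ev 11: PC=0 idx=0 pred=N actual=T -> ctr[0]=1
Ev 12: PC=5 idx=2 pred=N actual=T -> ctr[2]=1
Ev 13: PC=0 idx=0 pred=N actual=T -> ctr[0]=2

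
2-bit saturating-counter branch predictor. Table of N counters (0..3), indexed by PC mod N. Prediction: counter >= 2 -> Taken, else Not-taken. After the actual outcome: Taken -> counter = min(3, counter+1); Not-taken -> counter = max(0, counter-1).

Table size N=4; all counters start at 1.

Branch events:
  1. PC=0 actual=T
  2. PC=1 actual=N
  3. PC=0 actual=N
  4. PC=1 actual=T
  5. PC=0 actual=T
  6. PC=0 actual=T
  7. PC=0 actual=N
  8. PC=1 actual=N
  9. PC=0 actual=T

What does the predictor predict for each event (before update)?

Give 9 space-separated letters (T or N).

Ev 1: PC=0 idx=0 pred=N actual=T -> ctr[0]=2
Ev 2: PC=1 idx=1 pred=N actual=N -> ctr[1]=0
Ev 3: PC=0 idx=0 pred=T actual=N -> ctr[0]=1
Ev 4: PC=1 idx=1 pred=N actual=T -> ctr[1]=1
Ev 5: PC=0 idx=0 pred=N actual=T -> ctr[0]=2
Ev 6: PC=0 idx=0 pred=T actual=T -> ctr[0]=3
Ev 7: PC=0 idx=0 pred=T actual=N -> ctr[0]=2
Ev 8: PC=1 idx=1 pred=N actual=N -> ctr[1]=0
Ev 9: PC=0 idx=0 pred=T actual=T -> ctr[0]=3

Answer: N N T N N T T N T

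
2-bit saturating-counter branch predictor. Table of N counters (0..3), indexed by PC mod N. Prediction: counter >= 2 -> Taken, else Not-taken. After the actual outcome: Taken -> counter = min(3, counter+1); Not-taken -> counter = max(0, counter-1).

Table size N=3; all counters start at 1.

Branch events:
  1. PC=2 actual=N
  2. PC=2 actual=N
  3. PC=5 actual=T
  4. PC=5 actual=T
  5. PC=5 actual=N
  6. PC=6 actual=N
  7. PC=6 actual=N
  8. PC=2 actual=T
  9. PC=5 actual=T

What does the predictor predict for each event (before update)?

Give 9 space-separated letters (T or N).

Ev 1: PC=2 idx=2 pred=N actual=N -> ctr[2]=0
Ev 2: PC=2 idx=2 pred=N actual=N -> ctr[2]=0
Ev 3: PC=5 idx=2 pred=N actual=T -> ctr[2]=1
Ev 4: PC=5 idx=2 pred=N actual=T -> ctr[2]=2
Ev 5: PC=5 idx=2 pred=T actual=N -> ctr[2]=1
Ev 6: PC=6 idx=0 pred=N actual=N -> ctr[0]=0
Ev 7: PC=6 idx=0 pred=N actual=N -> ctr[0]=0
Ev 8: PC=2 idx=2 pred=N actual=T -> ctr[2]=2
Ev 9: PC=5 idx=2 pred=T actual=T -> ctr[2]=3

Answer: N N N N T N N N T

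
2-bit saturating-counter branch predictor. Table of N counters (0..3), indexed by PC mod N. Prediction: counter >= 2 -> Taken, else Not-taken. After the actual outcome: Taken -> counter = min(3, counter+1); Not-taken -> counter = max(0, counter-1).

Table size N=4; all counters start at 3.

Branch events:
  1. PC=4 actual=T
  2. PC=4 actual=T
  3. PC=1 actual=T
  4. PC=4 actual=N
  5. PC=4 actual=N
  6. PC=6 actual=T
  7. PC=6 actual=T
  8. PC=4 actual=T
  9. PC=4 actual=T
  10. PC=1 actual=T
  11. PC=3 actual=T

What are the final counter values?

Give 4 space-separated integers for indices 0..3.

Ev 1: PC=4 idx=0 pred=T actual=T -> ctr[0]=3
Ev 2: PC=4 idx=0 pred=T actual=T -> ctr[0]=3
Ev 3: PC=1 idx=1 pred=T actual=T -> ctr[1]=3
Ev 4: PC=4 idx=0 pred=T actual=N -> ctr[0]=2
Ev 5: PC=4 idx=0 pred=T actual=N -> ctr[0]=1
Ev 6: PC=6 idx=2 pred=T actual=T -> ctr[2]=3
Ev 7: PC=6 idx=2 pred=T actual=T -> ctr[2]=3
Ev 8: PC=4 idx=0 pred=N actual=T -> ctr[0]=2
Ev 9: PC=4 idx=0 pred=T actual=T -> ctr[0]=3
Ev 10: PC=1 idx=1 pred=T actual=T -> ctr[1]=3
Ev 11: PC=3 idx=3 pred=T actual=T -> ctr[3]=3

Answer: 3 3 3 3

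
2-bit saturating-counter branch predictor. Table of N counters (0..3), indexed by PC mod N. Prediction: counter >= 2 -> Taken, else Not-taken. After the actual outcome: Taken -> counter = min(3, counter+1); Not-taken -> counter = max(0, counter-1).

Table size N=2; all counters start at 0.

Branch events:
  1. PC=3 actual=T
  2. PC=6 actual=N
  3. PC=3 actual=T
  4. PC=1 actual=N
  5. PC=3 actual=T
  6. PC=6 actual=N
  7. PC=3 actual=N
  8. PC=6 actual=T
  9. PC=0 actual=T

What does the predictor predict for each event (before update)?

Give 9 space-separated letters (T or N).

Answer: N N N T N N T N N

Derivation:
Ev 1: PC=3 idx=1 pred=N actual=T -> ctr[1]=1
Ev 2: PC=6 idx=0 pred=N actual=N -> ctr[0]=0
Ev 3: PC=3 idx=1 pred=N actual=T -> ctr[1]=2
Ev 4: PC=1 idx=1 pred=T actual=N -> ctr[1]=1
Ev 5: PC=3 idx=1 pred=N actual=T -> ctr[1]=2
Ev 6: PC=6 idx=0 pred=N actual=N -> ctr[0]=0
Ev 7: PC=3 idx=1 pred=T actual=N -> ctr[1]=1
Ev 8: PC=6 idx=0 pred=N actual=T -> ctr[0]=1
Ev 9: PC=0 idx=0 pred=N actual=T -> ctr[0]=2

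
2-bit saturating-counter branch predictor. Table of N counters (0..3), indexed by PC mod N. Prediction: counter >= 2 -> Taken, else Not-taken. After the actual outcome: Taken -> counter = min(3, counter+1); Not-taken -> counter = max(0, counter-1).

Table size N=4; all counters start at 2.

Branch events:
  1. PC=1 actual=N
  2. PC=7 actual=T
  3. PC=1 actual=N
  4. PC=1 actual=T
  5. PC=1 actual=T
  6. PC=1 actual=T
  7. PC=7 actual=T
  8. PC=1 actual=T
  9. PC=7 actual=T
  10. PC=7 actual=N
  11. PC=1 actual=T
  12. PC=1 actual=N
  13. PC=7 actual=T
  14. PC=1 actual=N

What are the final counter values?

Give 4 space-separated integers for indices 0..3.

Ev 1: PC=1 idx=1 pred=T actual=N -> ctr[1]=1
Ev 2: PC=7 idx=3 pred=T actual=T -> ctr[3]=3
Ev 3: PC=1 idx=1 pred=N actual=N -> ctr[1]=0
Ev 4: PC=1 idx=1 pred=N actual=T -> ctr[1]=1
Ev 5: PC=1 idx=1 pred=N actual=T -> ctr[1]=2
Ev 6: PC=1 idx=1 pred=T actual=T -> ctr[1]=3
Ev 7: PC=7 idx=3 pred=T actual=T -> ctr[3]=3
Ev 8: PC=1 idx=1 pred=T actual=T -> ctr[1]=3
Ev 9: PC=7 idx=3 pred=T actual=T -> ctr[3]=3
Ev 10: PC=7 idx=3 pred=T actual=N -> ctr[3]=2
Ev 11: PC=1 idx=1 pred=T actual=T -> ctr[1]=3
Ev 12: PC=1 idx=1 pred=T actual=N -> ctr[1]=2
Ev 13: PC=7 idx=3 pred=T actual=T -> ctr[3]=3
Ev 14: PC=1 idx=1 pred=T actual=N -> ctr[1]=1

Answer: 2 1 2 3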